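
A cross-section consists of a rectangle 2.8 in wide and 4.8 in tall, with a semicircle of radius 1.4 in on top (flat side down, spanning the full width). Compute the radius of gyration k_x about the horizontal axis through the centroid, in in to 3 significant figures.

Treat the section as a set of non-overlapping primitives; coordinates are from the bounding-box lower-left.
Rectangular body: 2.8 × 4.8, A = 13.44 in², y = 2.4 in, Ī = 25.805 in⁴.
Semicircular cap: semicircle r = 1.4, A = 3.0788 in², y = 5.3942 in, Ī = 0.42164 in⁴.
Centroid: ȳ = ΣA·y / ΣA = 2.9581 in.
Transfer each piece to the horizontal axis through the centroid using Ī + A·d² with d = y − 2.9581:
  rectangular body: d = -0.55805 in → contributes +29.99 in⁴
  semicircular cap: d = 2.4361 in → contributes +18.693 in⁴
Total I = 48.684 in⁴.
Radius of gyration: k = √(I/A) = √(48.684 / 16.519) = 1.7167 in.

k_x ≈ 1.72 in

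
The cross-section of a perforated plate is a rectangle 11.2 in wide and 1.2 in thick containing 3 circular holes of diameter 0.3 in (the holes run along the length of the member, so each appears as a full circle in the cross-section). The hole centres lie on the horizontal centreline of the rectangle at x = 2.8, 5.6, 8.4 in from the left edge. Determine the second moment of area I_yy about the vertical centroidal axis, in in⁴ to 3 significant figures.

Decompose the section into non-overlapping parts with the origin at the bottom-left of its bounding rectangle.
Plate: 11.2 × 1.2, A = 13.44 in², x = 5.6 in, Ī = 140.49 in⁴.
Hole 1 (subtracted): ⌀0.3, A = 0.070686 in², x = 2.8 in, Ī = 0.00039761 in⁴.
Hole 2 (subtracted): ⌀0.3, A = 0.070686 in², x = 5.6 in, Ī = 0.00039761 in⁴.
Hole 3 (subtracted): ⌀0.3, A = 0.070686 in², x = 8.4 in, Ī = 0.00039761 in⁴.
By symmetry the centroid is at mid-width, x̄ = 5.6 in.
Transfer each piece to the vertical centroidal axis using Ī + A·d² with d = x − 5.6:
  plate: d = 0 in → contributes +140.49 in⁴
  hole 1: d = -2.8 in → contributes −0.55457 in⁴
  hole 2: d = 0 in → contributes −0.00039761 in⁴
  hole 3: d = 2.8 in → contributes −0.55457 in⁴
Total I = 139.38 in⁴.

I_yy ≈ 139 in⁴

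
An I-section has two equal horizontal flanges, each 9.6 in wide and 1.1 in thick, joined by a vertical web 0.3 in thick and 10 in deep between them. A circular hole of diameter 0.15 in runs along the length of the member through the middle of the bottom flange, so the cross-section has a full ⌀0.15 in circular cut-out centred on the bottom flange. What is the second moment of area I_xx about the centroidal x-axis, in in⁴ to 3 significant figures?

Split into non-overlapping primitives; take the origin at the lower-left of the bounding box.
Bottom flange: 9.6 × 1.1, A = 10.56 in², y = 0.55 in, Ī = 1.0648 in⁴.
Web: 0.3 × 10, A = 3 in², y = 6.1 in, Ī = 25 in⁴.
Top flange: 9.6 × 1.1, A = 10.56 in², y = 11.65 in, Ī = 1.0648 in⁴.
Hole (subtracted): ⌀0.15, A = 0.017671 in², y = 0.55 in, Ī = 0.00002485 in⁴.
Centroid: ȳ = ΣA·y / ΣA = 6.1041 in.
Transfer each piece to the centroidal x-axis using Ī + A·d² with d = y − 6.1041:
  bottom flange: d = -5.5541 in → contributes +326.82 in⁴
  web: d = -0.0040692 in → contributes +25 in⁴
  top flange: d = 5.5459 in → contributes +325.86 in⁴
  hole: d = -5.5541 in → contributes −0.54515 in⁴
Total I = 677.13 in⁴.

I_xx ≈ 677 in⁴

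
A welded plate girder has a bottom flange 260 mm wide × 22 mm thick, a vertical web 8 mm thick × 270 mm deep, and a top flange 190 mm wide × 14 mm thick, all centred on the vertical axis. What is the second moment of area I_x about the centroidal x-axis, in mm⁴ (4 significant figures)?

Break the section into simple shapes (no overlaps), measuring from the bottom-left corner of the bounding box.
Bottom plate: 260 × 22, A = 5 720 mm², y = 11 mm, Ī = 230 707 mm⁴.
Web plate: 8 × 270, A = 2 160 mm², y = 157 mm, Ī = 13 122 000 mm⁴.
Top plate: 190 × 14, A = 2 660 mm², y = 299 mm, Ī = 43446.7 mm⁴.
Centroid: ȳ = ΣA·y / ΣA = 113.603 mm.
Transfer each piece to the centroidal x-axis using Ī + A·d² with d = y − 113.603:
  bottom plate: d = -102.603 mm → contributes +60 447 783 mm⁴
  web plate: d = 43.3966 mm → contributes +17 189 849 mm⁴
  top plate: d = 185.397 mm → contributes +91 472 683 mm⁴
Total I = 169 110 316 mm⁴.

I_x ≈ 1.691 × 10⁸ mm⁴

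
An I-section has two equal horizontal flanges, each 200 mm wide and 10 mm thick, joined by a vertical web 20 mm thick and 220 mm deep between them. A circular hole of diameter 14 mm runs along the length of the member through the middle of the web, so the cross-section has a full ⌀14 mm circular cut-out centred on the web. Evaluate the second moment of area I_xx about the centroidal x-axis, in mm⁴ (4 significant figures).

I_xx ≈ 7.068 × 10⁷ mm⁴

Break the section into simple shapes (no overlaps), measuring from the bottom-left corner of the bounding box.
Bottom flange: 200 × 10, A = 2 000 mm², y = 5 mm, Ī = 16666.7 mm⁴.
Web: 20 × 220, A = 4 400 mm², y = 120 mm, Ī = 17 746 667 mm⁴.
Top flange: 200 × 10, A = 2 000 mm², y = 235 mm, Ī = 16666.7 mm⁴.
Hole (subtracted): ⌀14, A = 153.938 mm², y = 120 mm, Ī = 1885.74 mm⁴.
By symmetry the centroid is at mid-height, ȳ = 120 mm.
Transfer each piece to the centroidal x-axis using Ī + A·d² with d = y − 120:
  bottom flange: d = -115 mm → contributes +26 466 667 mm⁴
  web: d = 0 mm → contributes +17 746 667 mm⁴
  top flange: d = 115 mm → contributes +26 466 667 mm⁴
  hole: d = 0 mm → contributes −1885.74 mm⁴
Total I = 70 678 114 mm⁴.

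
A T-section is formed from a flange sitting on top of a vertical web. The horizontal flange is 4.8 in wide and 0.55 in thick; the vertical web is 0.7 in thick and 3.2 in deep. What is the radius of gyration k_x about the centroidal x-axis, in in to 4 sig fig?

Split into non-overlapping primitives; take the origin at the lower-left of the bounding box.
Flange: 4.8 × 0.55, A = 2.64 in², y = 3.475 in, Ī = 0.06655 in⁴.
Web: 0.7 × 3.2, A = 2.24 in², y = 1.6 in, Ī = 1.91147 in⁴.
Centroid: ȳ = ΣA·y / ΣA = 2.61434 in.
Transfer each piece to the centroidal x-axis using Ī + A·d² with d = y − 2.61434:
  flange: d = 0.860656 in → contributes +2.02207 in⁴
  web: d = -1.01434 in → contributes +4.21619 in⁴
Total I = 6.23826 in⁴.
Radius of gyration: k = √(I/A) = √(6.23826 / 4.88) = 1.13063 in.

k_x ≈ 1.131 in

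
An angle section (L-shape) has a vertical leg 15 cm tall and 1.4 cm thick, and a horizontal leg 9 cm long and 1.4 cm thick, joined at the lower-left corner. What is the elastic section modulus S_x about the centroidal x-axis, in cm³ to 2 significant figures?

S_x ≈ 74 cm³

Decompose the section into non-overlapping parts with the origin at the bottom-left of its bounding rectangle.
Vertical leg: 1.4 × 15, A = 21 cm², y = 7.5 cm, Ī = 393.8 cm⁴.
Horizontal leg (remainder): 7.6 × 1.4, A = 10.64 cm², y = 0.7 cm, Ī = 1.738 cm⁴.
Centroid: ȳ = ΣA·y / ΣA = 5.213 cm.
Transfer each piece to the centroidal x-axis using Ī + A·d² with d = y − 5.213:
  vertical leg: d = 2.287 cm → contributes +503.6 cm⁴
  horizontal leg (remainder): d = -4.513 cm → contributes +218.5 cm⁴
Total I = 722 cm⁴.
Extreme fibre distance c = 9.787 cm; S = I/c = 73.78 cm³.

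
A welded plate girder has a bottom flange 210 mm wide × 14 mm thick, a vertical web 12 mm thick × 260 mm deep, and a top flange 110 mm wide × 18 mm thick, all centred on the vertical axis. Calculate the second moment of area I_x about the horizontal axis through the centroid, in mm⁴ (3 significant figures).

I_x ≈ 1.09 × 10⁸ mm⁴

Split into non-overlapping primitives; take the origin at the lower-left of the bounding box.
Bottom plate: 210 × 14, A = 2 940 mm², y = 7 mm, Ī = 48 020 mm⁴.
Web plate: 12 × 260, A = 3 120 mm², y = 144 mm, Ī = 17 576 000 mm⁴.
Top plate: 110 × 18, A = 1 980 mm², y = 283 mm, Ī = 53 460 mm⁴.
Centroid: ȳ = ΣA·y / ΣA = 128.13 mm.
Transfer each piece to the horizontal axis through the centroid using Ī + A·d² with d = y − 128.13:
  bottom plate: d = -121.13 mm → contributes +43 188 185 mm⁴
  web plate: d = 15.866 mm → contributes +18 361 365 mm⁴
  top plate: d = 154.87 mm → contributes +47 540 545 mm⁴
Total I = 109 090 095 mm⁴.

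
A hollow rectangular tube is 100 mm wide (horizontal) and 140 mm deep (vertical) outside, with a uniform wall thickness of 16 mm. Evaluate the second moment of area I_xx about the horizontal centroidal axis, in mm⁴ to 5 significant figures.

Break the section into simple shapes (no overlaps), measuring from the bottom-left corner of the bounding box.
Outer rectangle: 100 × 140, A = 14 000 mm², y = 70 mm, Ī = 22 866 667 mm⁴.
Inner void (subtracted): 68 × 108, A = 7 344 mm², y = 70 mm, Ī = 7 138 368 mm⁴.
By symmetry the centroid is at mid-height, ȳ = 70 mm.
All pieces are centred on the horizontal centroidal axis, so I = ΣĪ (holes subtracted) = 15 728 299 mm⁴.

I_xx ≈ 1.5728 × 10⁷ mm⁴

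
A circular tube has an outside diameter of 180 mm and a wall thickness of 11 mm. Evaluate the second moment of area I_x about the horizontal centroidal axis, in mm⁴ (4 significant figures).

Split into non-overlapping primitives; take the origin at the lower-left of the bounding box.
Outer circle: ⌀180, A = 25446.9 mm², y = 90 mm, Ī = 51 529 974 mm⁴.
Bore (subtracted): ⌀158, A = 19606.7 mm², y = 90 mm, Ī = 30 591 322 mm⁴.
By symmetry the centroid is at mid-height, ȳ = 90 mm.
All pieces are centred on the horizontal centroidal axis, so I = ΣĪ (holes subtracted) = 20 938 651 mm⁴.

I_x ≈ 2.094 × 10⁷ mm⁴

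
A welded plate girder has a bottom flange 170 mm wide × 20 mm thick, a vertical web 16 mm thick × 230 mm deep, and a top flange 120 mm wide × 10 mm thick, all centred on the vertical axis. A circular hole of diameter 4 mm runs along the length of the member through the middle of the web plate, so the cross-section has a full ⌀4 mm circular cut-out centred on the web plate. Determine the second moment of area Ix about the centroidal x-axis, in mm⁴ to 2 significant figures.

Ix ≈ 7.7 × 10⁷ mm⁴

Split into non-overlapping primitives; take the origin at the lower-left of the bounding box.
Bottom plate: 170 × 20, A = 3 400 mm², y = 10 mm, Ī = 113 333 mm⁴.
Web plate: 16 × 230, A = 3 680 mm², y = 135 mm, Ī = 16 222 667 mm⁴.
Top plate: 120 × 10, A = 1 200 mm², y = 255 mm, Ī = 10 000 mm⁴.
Hole (subtracted): ⌀4, A = 12.57 mm², y = 135 mm, Ī = 12.57 mm⁴.
Centroid: ȳ = ΣA·y / ΣA = 101 mm.
Transfer each piece to the centroidal x-axis using Ī + A·d² with d = y − 101:
  bottom plate: d = -91.01 mm → contributes +28 275 675 mm⁴
  web plate: d = 33.99 mm → contributes +20 473 940 mm⁴
  top plate: d = 154 mm → contributes +28 465 054 mm⁴
  hole: d = 33.99 mm → contributes −14 530 mm⁴
Total I = 77 200 140 mm⁴.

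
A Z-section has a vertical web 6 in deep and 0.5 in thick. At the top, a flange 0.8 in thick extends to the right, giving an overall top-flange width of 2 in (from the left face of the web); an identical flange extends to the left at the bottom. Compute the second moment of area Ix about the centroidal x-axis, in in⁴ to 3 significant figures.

Ix ≈ 25.4 in⁴

Break the section into simple shapes (no overlaps), measuring from the bottom-left corner of the bounding box.
Web: 0.5 × 6, A = 3 in², y = 3 in, Ī = 9 in⁴.
Top flange (beyond web): 1.5 × 0.8, A = 1.2 in², y = 5.6 in, Ī = 0.064 in⁴.
Bottom flange (beyond web): 1.5 × 0.8, A = 1.2 in², y = 0.4 in, Ī = 0.064 in⁴.
Centroid: ȳ = ΣA·y / ΣA = 3 in.
Transfer each piece to the centroidal x-axis using Ī + A·d² with d = y − 3:
  web: d = 0 in → contributes +9 in⁴
  top flange (beyond web): d = 2.6 in → contributes +8.176 in⁴
  bottom flange (beyond web): d = -2.6 in → contributes +8.176 in⁴
Total I = 25.352 in⁴.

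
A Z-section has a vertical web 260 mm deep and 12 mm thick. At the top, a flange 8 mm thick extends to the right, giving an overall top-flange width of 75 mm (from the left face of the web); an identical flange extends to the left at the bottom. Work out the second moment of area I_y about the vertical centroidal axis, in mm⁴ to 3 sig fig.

Treat the section as a set of non-overlapping primitives; coordinates are from the bounding-box lower-left.
Web: 12 × 260, A = 3 120 mm², x = 69 mm, Ī = 37 440 mm⁴.
Top flange (beyond web): 63 × 8, A = 504 mm², x = 106.5 mm, Ī = 166 698 mm⁴.
Bottom flange (beyond web): 63 × 8, A = 504 mm², x = 31.5 mm, Ī = 166 698 mm⁴.
Centroid: x̄ = ΣA·x / ΣA = 69 mm.
Transfer each piece to the vertical centroidal axis using Ī + A·d² with d = x − 69:
  web: d = 0 mm → contributes +37 440 mm⁴
  top flange (beyond web): d = 37.5 mm → contributes +875 448 mm⁴
  bottom flange (beyond web): d = -37.5 mm → contributes +875 448 mm⁴
Total I = 1 788 336 mm⁴.

I_y ≈ 1.79 × 10⁶ mm⁴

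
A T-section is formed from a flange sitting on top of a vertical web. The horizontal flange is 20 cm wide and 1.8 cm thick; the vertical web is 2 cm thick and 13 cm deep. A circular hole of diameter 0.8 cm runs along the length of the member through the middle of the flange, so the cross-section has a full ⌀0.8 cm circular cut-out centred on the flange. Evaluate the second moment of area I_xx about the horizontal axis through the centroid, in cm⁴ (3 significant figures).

I_xx ≈ 1200 cm⁴

Treat the section as a set of non-overlapping primitives; coordinates are from the bounding-box lower-left.
Flange: 20 × 1.8, A = 36 cm², y = 13.9 cm, Ī = 9.72 cm⁴.
Web: 2 × 13, A = 26 cm², y = 6.5 cm, Ī = 366.17 cm⁴.
Hole (subtracted): ⌀0.8, A = 0.50265 cm², y = 13.9 cm, Ī = 0.020106 cm⁴.
Centroid: ȳ = ΣA·y / ΣA = 10.771 cm.
Transfer each piece to the horizontal axis through the centroid using Ī + A·d² with d = y − 10.771:
  flange: d = 3.1286 cm → contributes +362.09 cm⁴
  web: d = -4.2714 cm → contributes +840.54 cm⁴
  hole: d = 3.1286 cm → contributes −4.9401 cm⁴
Total I = 1197.7 cm⁴.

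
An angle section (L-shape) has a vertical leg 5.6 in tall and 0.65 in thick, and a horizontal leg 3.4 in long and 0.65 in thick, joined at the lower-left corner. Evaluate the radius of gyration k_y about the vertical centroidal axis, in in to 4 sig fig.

k_y ≈ 0.9325 in

Decompose the section into non-overlapping parts with the origin at the bottom-left of its bounding rectangle.
Vertical leg: 0.65 × 5.6, A = 3.64 in², x = 0.325 in, Ī = 0.128158 in⁴.
Horizontal leg (remainder): 2.75 × 0.65, A = 1.7875 in², x = 2.025 in, Ī = 1.1265 in⁴.
Centroid: x̄ = ΣA·x / ΣA = 0.88488 in.
Transfer each piece to the vertical centroidal axis using Ī + A·d² with d = x − 0.88488:
  vertical leg: d = -0.55988 in → contributes +1.26917 in⁴
  horizontal leg (remainder): d = 1.14012 in → contributes +3.45002 in⁴
Total I = 4.71919 in⁴.
Radius of gyration: k = √(I/A) = √(4.71919 / 5.4275) = 0.932468 in.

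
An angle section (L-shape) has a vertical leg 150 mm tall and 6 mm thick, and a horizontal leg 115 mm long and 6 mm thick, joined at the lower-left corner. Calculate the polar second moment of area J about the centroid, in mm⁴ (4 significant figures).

J ≈ 5.555 × 10⁶ mm⁴

Decompose the section into non-overlapping parts with the origin at the bottom-left of its bounding rectangle.
Vertical leg: 6 × 150, A = 900 mm², y = 75 mm, Ī = 1 687 500 mm⁴.
Horizontal leg (remainder): 109 × 6, A = 654 mm², y = 3 mm, Ī = 1 962 mm⁴.
Centroid: ȳ = ΣA·y / ΣA = 44.6988 mm.
Transfer each piece to the centroidal x-axis using Ī + A·d² with d = y − 44.6988:
  vertical leg: d = 30.3012 mm → contributes +2 513 844 mm⁴
  horizontal leg (remainder): d = -41.6988 mm → contributes +1 139 133 mm⁴
Total I = 3 652 977 mm⁴.
For the y-axis: x̄ = 27.1988 mm.
Repeating about the centroidal y-axis gives I_y = 1 902 505 mm⁴.
Polar second moment: J = I_x + I_y = 5 555 482 mm⁴.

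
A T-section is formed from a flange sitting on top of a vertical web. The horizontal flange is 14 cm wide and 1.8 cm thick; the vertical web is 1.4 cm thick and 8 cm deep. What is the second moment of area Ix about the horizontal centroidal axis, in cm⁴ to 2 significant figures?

Ix ≈ 250 cm⁴

Split into non-overlapping primitives; take the origin at the lower-left of the bounding box.
Flange: 14 × 1.8, A = 25.2 cm², y = 8.9 cm, Ī = 6.804 cm⁴.
Web: 1.4 × 8, A = 11.2 cm², y = 4 cm, Ī = 59.73 cm⁴.
Centroid: ȳ = ΣA·y / ΣA = 7.392 cm.
Transfer each piece to the horizontal centroidal axis using Ī + A·d² with d = y − 7.392:
  flange: d = 1.508 cm → contributes +64.09 cm⁴
  web: d = -3.392 cm → contributes +188.6 cm⁴
Total I = 252.7 cm⁴.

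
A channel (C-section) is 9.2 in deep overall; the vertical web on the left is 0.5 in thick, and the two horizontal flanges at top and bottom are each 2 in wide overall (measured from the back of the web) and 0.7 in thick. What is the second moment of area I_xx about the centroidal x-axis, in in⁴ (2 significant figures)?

Break the section into simple shapes (no overlaps), measuring from the bottom-left corner of the bounding box.
Web: 0.5 × 9.2, A = 4.6 in², y = 4.6 in, Ī = 32.45 in⁴.
Top flange (beyond web): 1.5 × 0.7, A = 1.05 in², y = 8.85 in, Ī = 0.04288 in⁴.
Bottom flange (beyond web): 1.5 × 0.7, A = 1.05 in², y = 0.35 in, Ī = 0.04288 in⁴.
By symmetry the centroid is at mid-height, ȳ = 4.6 in.
Transfer each piece to the centroidal x-axis using Ī + A·d² with d = y − 4.6:
  web: d = 0 in → contributes +32.45 in⁴
  top flange (beyond web): d = 4.25 in → contributes +19.01 in⁴
  bottom flange (beyond web): d = -4.25 in → contributes +19.01 in⁴
Total I = 70.46 in⁴.

I_xx ≈ 70 in⁴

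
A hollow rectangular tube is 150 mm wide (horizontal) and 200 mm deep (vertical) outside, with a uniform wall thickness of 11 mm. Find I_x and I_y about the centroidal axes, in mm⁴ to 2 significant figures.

Treat the section as a set of non-overlapping primitives; coordinates are from the bounding-box lower-left.
Outer rectangle: 150 × 200, A = 30 000 mm², y = 100 mm, Ī = 100 000 000 mm⁴.
Inner void (subtracted): 128 × 178, A = 22 784 mm², y = 100 mm, Ī = 60 157 355 mm⁴.
By symmetry the centroid is at mid-height, ȳ = 100 mm.
All pieces are centred on the centroidal x-axis, so I = ΣĪ (holes subtracted) = 39 842 645 mm⁴.
Repeating about the centroidal y-axis gives I_y = 25 142 245 mm⁴.

I_x ≈ 4.0 × 10⁷ mm⁴, I_y ≈ 2.5 × 10⁷ mm⁴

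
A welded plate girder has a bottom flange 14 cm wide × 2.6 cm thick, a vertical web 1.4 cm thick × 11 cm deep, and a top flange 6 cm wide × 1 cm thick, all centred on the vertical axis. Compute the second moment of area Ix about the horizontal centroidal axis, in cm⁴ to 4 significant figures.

Ix ≈ 1301 cm⁴

Treat the section as a set of non-overlapping primitives; coordinates are from the bounding-box lower-left.
Bottom plate: 14 × 2.6, A = 36.4 cm², y = 1.3 cm, Ī = 20.5053 cm⁴.
Web plate: 1.4 × 11, A = 15.4 cm², y = 8.1 cm, Ī = 155.283 cm⁴.
Top plate: 6 × 1, A = 6 cm², y = 14.1 cm, Ī = 0.5 cm⁴.
Centroid: ȳ = ΣA·y / ΣA = 4.44048 cm.
Transfer each piece to the horizontal centroidal axis using Ī + A·d² with d = y − 4.44048:
  bottom plate: d = -3.14048 cm → contributes +379.506 cm⁴
  web plate: d = 3.65952 cm → contributes +361.521 cm⁴
  top plate: d = 9.65952 cm → contributes +560.337 cm⁴
Total I = 1301.36 cm⁴.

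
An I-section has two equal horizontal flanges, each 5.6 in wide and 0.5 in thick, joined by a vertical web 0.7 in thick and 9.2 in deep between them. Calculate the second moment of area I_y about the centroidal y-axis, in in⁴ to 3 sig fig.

I_y ≈ 14.9 in⁴

Treat the section as a set of non-overlapping primitives; coordinates are from the bounding-box lower-left.
Bottom flange: 5.6 × 0.5, A = 2.8 in², x = 2.8 in, Ī = 7.3173 in⁴.
Web: 0.7 × 9.2, A = 6.44 in², x = 2.8 in, Ī = 0.26297 in⁴.
Top flange: 5.6 × 0.5, A = 2.8 in², x = 2.8 in, Ī = 7.3173 in⁴.
By symmetry the centroid is at mid-width, x̄ = 2.8 in.
All pieces are centred on the centroidal y-axis, so I = ΣĪ = 14.898 in⁴.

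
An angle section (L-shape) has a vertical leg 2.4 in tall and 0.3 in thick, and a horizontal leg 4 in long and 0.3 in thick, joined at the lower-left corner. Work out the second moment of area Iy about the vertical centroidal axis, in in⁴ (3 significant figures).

Iy ≈ 3.02 in⁴

Decompose the section into non-overlapping parts with the origin at the bottom-left of its bounding rectangle.
Vertical leg: 0.3 × 2.4, A = 0.72 in², x = 0.15 in, Ī = 0.0054 in⁴.
Horizontal leg (remainder): 3.7 × 0.3, A = 1.11 in², x = 2.15 in, Ī = 1.2663 in⁴.
Centroid: x̄ = ΣA·x / ΣA = 1.3631 in.
Transfer each piece to the vertical centroidal axis using Ī + A·d² with d = x − 1.3631:
  vertical leg: d = -1.2131 in → contributes +1.065 in⁴
  horizontal leg (remainder): d = 0.78689 in → contributes +1.9536 in⁴
Total I = 3.0186 in⁴.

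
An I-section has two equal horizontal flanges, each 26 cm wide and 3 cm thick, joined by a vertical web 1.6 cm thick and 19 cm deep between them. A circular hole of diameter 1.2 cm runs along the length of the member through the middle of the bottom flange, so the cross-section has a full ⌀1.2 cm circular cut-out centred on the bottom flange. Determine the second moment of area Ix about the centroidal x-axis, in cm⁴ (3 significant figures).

Ix ≈ 1.98 × 10⁴ cm⁴

Break the section into simple shapes (no overlaps), measuring from the bottom-left corner of the bounding box.
Bottom flange: 26 × 3, A = 78 cm², y = 1.5 cm, Ī = 58.5 cm⁴.
Web: 1.6 × 19, A = 30.4 cm², y = 12.5 cm, Ī = 914.53 cm⁴.
Top flange: 26 × 3, A = 78 cm², y = 23.5 cm, Ī = 58.5 cm⁴.
Hole (subtracted): ⌀1.2, A = 1.131 cm², y = 1.5 cm, Ī = 0.10179 cm⁴.
Centroid: ȳ = ΣA·y / ΣA = 12.567 cm.
Transfer each piece to the centroidal x-axis using Ī + A·d² with d = y − 12.567:
  bottom flange: d = -11.067 cm → contributes +9612.1 cm⁴
  web: d = -0.067149 cm → contributes +914.67 cm⁴
  top flange: d = 10.933 cm → contributes +9381.6 cm⁴
  hole: d = -11.067 cm → contributes −138.63 cm⁴
Total I = 19 770 cm⁴.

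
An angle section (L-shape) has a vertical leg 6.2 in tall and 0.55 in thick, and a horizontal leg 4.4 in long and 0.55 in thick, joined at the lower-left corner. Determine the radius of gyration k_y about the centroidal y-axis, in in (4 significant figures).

k_y ≈ 1.278 in

Split into non-overlapping primitives; take the origin at the lower-left of the bounding box.
Vertical leg: 0.55 × 6.2, A = 3.41 in², x = 0.275 in, Ī = 0.0859604 in⁴.
Horizontal leg (remainder): 3.85 × 0.55, A = 2.1175 in², x = 2.475 in, Ī = 2.61555 in⁴.
Centroid: x̄ = ΣA·x / ΣA = 1.11779 in.
Transfer each piece to the centroidal y-axis using Ī + A·d² with d = x − 1.11779:
  vertical leg: d = -0.842786 in → contributes +2.50804 in⁴
  horizontal leg (remainder): d = 1.35721 in → contributes +6.51605 in⁴
Total I = 9.0241 in⁴.
Radius of gyration: k = √(I/A) = √(9.0241 / 5.5275) = 1.27773 in.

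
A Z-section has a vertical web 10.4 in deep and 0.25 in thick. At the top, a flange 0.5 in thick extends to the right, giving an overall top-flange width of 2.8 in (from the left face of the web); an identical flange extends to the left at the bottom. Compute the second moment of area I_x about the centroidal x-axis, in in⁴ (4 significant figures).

I_x ≈ 85.97 in⁴

Break the section into simple shapes (no overlaps), measuring from the bottom-left corner of the bounding box.
Web: 0.25 × 10.4, A = 2.6 in², y = 5.2 in, Ī = 23.4347 in⁴.
Top flange (beyond web): 2.55 × 0.5, A = 1.275 in², y = 10.15 in, Ī = 0.0265625 in⁴.
Bottom flange (beyond web): 2.55 × 0.5, A = 1.275 in², y = 0.25 in, Ī = 0.0265625 in⁴.
Centroid: ȳ = ΣA·y / ΣA = 5.2 in.
Transfer each piece to the centroidal x-axis using Ī + A·d² with d = y − 5.2:
  web: d = 0 in → contributes +23.4347 in⁴
  top flange (beyond web): d = 4.95 in → contributes +31.2673 in⁴
  bottom flange (beyond web): d = -4.95 in → contributes +31.2673 in⁴
Total I = 85.9692 in⁴.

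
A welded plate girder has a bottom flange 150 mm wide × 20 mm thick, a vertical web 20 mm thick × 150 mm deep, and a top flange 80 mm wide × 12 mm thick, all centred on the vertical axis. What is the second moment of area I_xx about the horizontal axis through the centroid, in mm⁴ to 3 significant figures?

I_xx ≈ 2.92 × 10⁷ mm⁴

Decompose the section into non-overlapping parts with the origin at the bottom-left of its bounding rectangle.
Bottom plate: 150 × 20, A = 3 000 mm², y = 10 mm, Ī = 100 000 mm⁴.
Web plate: 20 × 150, A = 3 000 mm², y = 95 mm, Ī = 5 625 000 mm⁴.
Top plate: 80 × 12, A = 960 mm², y = 176 mm, Ī = 11 520 mm⁴.
Centroid: ȳ = ΣA·y / ΣA = 69.534 mm.
Transfer each piece to the horizontal axis through the centroid using Ī + A·d² with d = y − 69.534:
  bottom plate: d = -59.534 mm → contributes +10 733 064 mm⁴
  web plate: d = 25.466 mm → contributes +7 570 478 mm⁴
  top plate: d = 106.47 mm → contributes +10 893 030 mm⁴
Total I = 29 196 572 mm⁴.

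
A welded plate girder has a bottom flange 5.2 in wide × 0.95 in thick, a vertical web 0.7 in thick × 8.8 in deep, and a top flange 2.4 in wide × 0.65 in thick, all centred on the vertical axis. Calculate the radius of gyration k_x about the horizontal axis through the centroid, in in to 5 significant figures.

Break the section into simple shapes (no overlaps), measuring from the bottom-left corner of the bounding box.
Bottom plate: 5.2 × 0.95, A = 4.94 in², y = 0.475 in, Ī = 0.3715292 in⁴.
Web plate: 0.7 × 8.8, A = 6.16 in², y = 5.35 in, Ī = 39.75253 in⁴.
Top plate: 2.4 × 0.65, A = 1.56 in², y = 10.075 in, Ī = 0.054925 in⁴.
Centroid: ȳ = ΣA·y / ΣA = 4.029976 in.
Transfer each piece to the horizontal axis through the centroid using Ī + A·d² with d = y − 4.029976:
  bottom plate: d = -3.554976 in → contributes +62.80254 in⁴
  web plate: d = 1.320024 in → contributes +50.4861 in⁴
  top plate: d = 6.045024 in → contributes +57.06093 in⁴
Total I = 170.3496 in⁴.
Radius of gyration: k = √(I/A) = √(170.3496 / 12.66) = 3.668206 in.

k_x ≈ 3.6682 in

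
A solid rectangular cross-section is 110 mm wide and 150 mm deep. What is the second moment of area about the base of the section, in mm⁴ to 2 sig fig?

I_base ≈ 1.2 × 10⁸ mm⁴

The section: 110 × 150, A = 16 500 mm², y = 75 mm, Ī = 30 937 500 mm⁴.
Transfer it to a horizontal axis along the bottom face using Ī + A·d² with d = y − 0:
  the section: d = 75 mm → contributes +123 750 000 mm⁴
Total I = 123 750 000 mm⁴.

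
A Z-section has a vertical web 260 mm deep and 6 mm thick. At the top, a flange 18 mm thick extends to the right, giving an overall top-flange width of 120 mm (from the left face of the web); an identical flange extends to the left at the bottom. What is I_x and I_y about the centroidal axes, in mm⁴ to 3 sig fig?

Treat the section as a set of non-overlapping primitives; coordinates are from the bounding-box lower-left.
Web: 6 × 260, A = 1 560 mm², y = 130 mm, Ī = 8 788 000 mm⁴.
Top flange (beyond web): 114 × 18, A = 2 052 mm², y = 251 mm, Ī = 55 404 mm⁴.
Bottom flange (beyond web): 114 × 18, A = 2 052 mm², y = 9 mm, Ī = 55 404 mm⁴.
Centroid: ȳ = ΣA·y / ΣA = 130 mm.
Transfer each piece to the centroidal x-axis using Ī + A·d² with d = y − 130:
  web: d = 0 mm → contributes +8 788 000 mm⁴
  top flange (beyond web): d = 121 mm → contributes +30 098 736 mm⁴
  bottom flange (beyond web): d = -121 mm → contributes +30 098 736 mm⁴
Total I = 68 985 472 mm⁴.
For the y-axis: x̄ = 117 mm.
Repeating about the centroidal y-axis gives I_y = 19 223 712 mm⁴.

I_x ≈ 6.90 × 10⁷ mm⁴, I_y ≈ 1.92 × 10⁷ mm⁴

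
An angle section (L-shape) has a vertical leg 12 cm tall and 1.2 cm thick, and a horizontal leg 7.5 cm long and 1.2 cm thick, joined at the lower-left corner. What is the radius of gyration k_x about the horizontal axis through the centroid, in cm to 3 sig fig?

Decompose the section into non-overlapping parts with the origin at the bottom-left of its bounding rectangle.
Vertical leg: 1.2 × 12, A = 14.4 cm², y = 6 cm, Ī = 172.8 cm⁴.
Horizontal leg (remainder): 6.3 × 1.2, A = 7.56 cm², y = 0.6 cm, Ī = 0.9072 cm⁴.
Centroid: ȳ = ΣA·y / ΣA = 4.141 cm.
Transfer each piece to the horizontal axis through the centroid using Ī + A·d² with d = y − 4.141:
  vertical leg: d = 1.859 cm → contributes +222.57 cm⁴
  horizontal leg (remainder): d = -3.541 cm → contributes +95.699 cm⁴
Total I = 318.26 cm⁴.
Radius of gyration: k = √(I/A) = √(318.26 / 21.96) = 3.807 cm.

k_x ≈ 3.81 cm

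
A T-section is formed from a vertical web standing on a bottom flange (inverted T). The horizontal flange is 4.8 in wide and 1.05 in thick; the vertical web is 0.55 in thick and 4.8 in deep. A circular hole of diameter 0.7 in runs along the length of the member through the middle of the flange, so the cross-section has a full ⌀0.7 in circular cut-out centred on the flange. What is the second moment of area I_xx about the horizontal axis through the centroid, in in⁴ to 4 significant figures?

Split into non-overlapping primitives; take the origin at the lower-left of the bounding box.
Flange: 4.8 × 1.05, A = 5.04 in², y = 0.525 in, Ī = 0.46305 in⁴.
Web: 0.55 × 4.8, A = 2.64 in², y = 3.45 in, Ī = 5.0688 in⁴.
Hole (subtracted): ⌀0.7, A = 0.384845 in², y = 0.525 in, Ī = 0.0117859 in⁴.
Centroid: ȳ = ΣA·y / ΣA = 1.58351 in.
Transfer each piece to the horizontal axis through the centroid using Ī + A·d² with d = y − 1.58351:
  flange: d = -1.05851 in → contributes +6.11009 in⁴
  web: d = 1.86649 in → contributes +14.266 in⁴
  hole: d = -1.05851 in → contributes −0.442984 in⁴
Total I = 19.9331 in⁴.

I_xx ≈ 19.93 in⁴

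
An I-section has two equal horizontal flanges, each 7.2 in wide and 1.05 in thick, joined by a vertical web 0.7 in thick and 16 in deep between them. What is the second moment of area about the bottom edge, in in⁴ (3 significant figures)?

I_base ≈ 3490 in⁴

Break the section into simple shapes (no overlaps), measuring from the bottom-left corner of the bounding box.
Bottom flange: 7.2 × 1.05, A = 7.56 in², y = 0.525 in, Ī = 0.69458 in⁴.
Web: 0.7 × 16, A = 11.2 in², y = 9.05 in, Ī = 238.93 in⁴.
Top flange: 7.2 × 1.05, A = 7.56 in², y = 17.575 in, Ī = 0.69458 in⁴.
Transfer each piece to a horizontal axis along the bottom face using Ī + A·d² with d = y − 0:
  bottom flange: d = 0.525 in → contributes +2.7783 in⁴
  web: d = 9.05 in → contributes +1156.2 in⁴
  top flange: d = 17.575 in → contributes +2335.8 in⁴
Total I = 3494.9 in⁴.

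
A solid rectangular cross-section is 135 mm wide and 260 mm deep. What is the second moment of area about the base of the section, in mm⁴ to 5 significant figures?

I_base ≈ 7.9092 × 10⁸ mm⁴

The section: 135 × 260, A = 35 100 mm², y = 130 mm, Ī = 197 730 000 mm⁴.
Transfer it to the base of the section using Ī + A·d² with d = y − 0:
  the section: d = 130 mm → contributes +790 920 000 mm⁴
Total I = 790 920 000 mm⁴.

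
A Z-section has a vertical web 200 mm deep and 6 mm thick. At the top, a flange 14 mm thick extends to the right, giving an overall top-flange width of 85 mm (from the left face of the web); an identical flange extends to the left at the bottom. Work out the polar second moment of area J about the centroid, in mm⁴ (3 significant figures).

Treat the section as a set of non-overlapping primitives; coordinates are from the bounding-box lower-left.
Web: 6 × 200, A = 1 200 mm², y = 100 mm, Ī = 4 000 000 mm⁴.
Top flange (beyond web): 79 × 14, A = 1 106 mm², y = 193 mm, Ī = 18 065 mm⁴.
Bottom flange (beyond web): 79 × 14, A = 1 106 mm², y = 7 mm, Ī = 18 065 mm⁴.
Centroid: ȳ = ΣA·y / ΣA = 100 mm.
Transfer each piece to the centroidal x-axis using Ī + A·d² with d = y − 100:
  web: d = 0 mm → contributes +4 000 000 mm⁴
  top flange (beyond web): d = 93 mm → contributes +9 583 859 mm⁴
  bottom flange (beyond web): d = -93 mm → contributes +9 583 859 mm⁴
Total I = 23 167 717 mm⁴.
For the y-axis: x̄ = 82 mm.
Repeating about the centroidal y-axis gives I_y = 5 149 449 mm⁴.
Polar second moment: J = I_x + I_y = 28 317 167 mm⁴.

J ≈ 2.83 × 10⁷ mm⁴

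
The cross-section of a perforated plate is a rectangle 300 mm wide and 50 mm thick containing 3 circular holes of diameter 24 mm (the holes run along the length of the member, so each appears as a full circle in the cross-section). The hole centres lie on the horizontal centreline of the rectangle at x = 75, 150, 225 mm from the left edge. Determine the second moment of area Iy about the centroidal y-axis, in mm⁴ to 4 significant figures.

Split into non-overlapping primitives; take the origin at the lower-left of the bounding box.
Plate: 300 × 50, A = 15 000 mm², x = 150 mm, Ī = 112 500 000 mm⁴.
Hole 1 (subtracted): ⌀24, A = 452.389 mm², x = 75 mm, Ī = 16 286 mm⁴.
Hole 2 (subtracted): ⌀24, A = 452.389 mm², x = 150 mm, Ī = 16 286 mm⁴.
Hole 3 (subtracted): ⌀24, A = 452.389 mm², x = 225 mm, Ī = 16 286 mm⁴.
By symmetry the centroid is at mid-width, x̄ = 150 mm.
Transfer each piece to the centroidal y-axis using Ī + A·d² with d = x − 150:
  plate: d = 0 mm → contributes +112 500 000 mm⁴
  hole 1: d = -75 mm → contributes −2 560 976 mm⁴
  hole 2: d = 0 mm → contributes −16 286 mm⁴
  hole 3: d = 75 mm → contributes −2 560 976 mm⁴
Total I = 107 361 762 mm⁴.

Iy ≈ 1.074 × 10⁸ mm⁴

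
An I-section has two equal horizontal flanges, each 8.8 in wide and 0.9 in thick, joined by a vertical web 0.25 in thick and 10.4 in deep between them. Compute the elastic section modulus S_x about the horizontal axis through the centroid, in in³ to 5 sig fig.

Decompose the section into non-overlapping parts with the origin at the bottom-left of its bounding rectangle.
Bottom flange: 8.8 × 0.9, A = 7.92 in², y = 0.45 in, Ī = 0.5346 in⁴.
Web: 0.25 × 10.4, A = 2.6 in², y = 6.1 in, Ī = 23.43467 in⁴.
Top flange: 8.8 × 0.9, A = 7.92 in², y = 11.75 in, Ī = 0.5346 in⁴.
By symmetry the centroid is at mid-height, ȳ = 6.1 in.
Transfer each piece to the horizontal axis through the centroid using Ī + A·d² with d = y − 6.1:
  bottom flange: d = -5.65 in → contributes +253.3608 in⁴
  web: d = 0 in → contributes +23.43467 in⁴
  top flange: d = 5.65 in → contributes +253.3608 in⁴
Total I = 530.1563 in⁴.
Extreme fibre distance c = 6.1 in; S = I/c = 86.91086 in³.

S_x ≈ 86.911 in³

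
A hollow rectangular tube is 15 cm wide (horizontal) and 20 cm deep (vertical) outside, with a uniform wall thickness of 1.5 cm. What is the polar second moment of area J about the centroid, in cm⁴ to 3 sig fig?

Break the section into simple shapes (no overlaps), measuring from the bottom-left corner of the bounding box.
Outer rectangle: 15 × 20, A = 300 cm², y = 10 cm, Ī = 10 000 cm⁴.
Inner void (subtracted): 12 × 17, A = 204 cm², y = 10 cm, Ī = 4 913 cm⁴.
By symmetry the centroid is at mid-height, ȳ = 10 cm.
All pieces are centred on the centroidal x-axis, so I = ΣĪ (holes subtracted) = 5 087 cm⁴.
Repeating about the centroidal y-axis gives I_y = 3 177 cm⁴.
Polar second moment: J = I_x + I_y = 8 264 cm⁴.

J ≈ 8260 cm⁴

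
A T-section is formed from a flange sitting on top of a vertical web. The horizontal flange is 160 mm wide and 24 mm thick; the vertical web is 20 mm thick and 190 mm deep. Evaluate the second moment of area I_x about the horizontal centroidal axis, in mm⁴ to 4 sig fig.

I_x ≈ 3.348 × 10⁷ mm⁴

Split into non-overlapping primitives; take the origin at the lower-left of the bounding box.
Flange: 160 × 24, A = 3 840 mm², y = 202 mm, Ī = 184 320 mm⁴.
Web: 20 × 190, A = 3 800 mm², y = 95 mm, Ī = 11 431 667 mm⁴.
Centroid: ȳ = ΣA·y / ΣA = 148.78 mm.
Transfer each piece to the horizontal centroidal axis using Ī + A·d² with d = y − 148.78:
  flange: d = 53.2199 mm → contributes +11 060 572 mm⁴
  web: d = -53.7801 mm → contributes +22 422 405 mm⁴
Total I = 33 482 977 mm⁴.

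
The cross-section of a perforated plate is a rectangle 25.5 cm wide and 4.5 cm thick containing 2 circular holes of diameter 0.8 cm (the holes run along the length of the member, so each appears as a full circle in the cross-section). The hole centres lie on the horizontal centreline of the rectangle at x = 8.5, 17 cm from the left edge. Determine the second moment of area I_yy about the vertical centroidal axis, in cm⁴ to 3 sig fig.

Treat the section as a set of non-overlapping primitives; coordinates are from the bounding-box lower-left.
Plate: 25.5 × 4.5, A = 114.75 cm², x = 12.75 cm, Ī = 6 218 cm⁴.
Hole 1 (subtracted): ⌀0.8, A = 0.50265 cm², x = 8.5 cm, Ī = 0.020106 cm⁴.
Hole 2 (subtracted): ⌀0.8, A = 0.50265 cm², x = 17 cm, Ī = 0.020106 cm⁴.
By symmetry the centroid is at mid-width, x̄ = 12.75 cm.
Transfer each piece to the vertical centroidal axis using Ī + A·d² with d = x − 12.75:
  plate: d = 0 cm → contributes +6 218 cm⁴
  hole 1: d = -4.25 cm → contributes −9.0993 cm⁴
  hole 2: d = 4.25 cm → contributes −9.0993 cm⁴
Total I = 6199.8 cm⁴.

I_yy ≈ 6200 cm⁴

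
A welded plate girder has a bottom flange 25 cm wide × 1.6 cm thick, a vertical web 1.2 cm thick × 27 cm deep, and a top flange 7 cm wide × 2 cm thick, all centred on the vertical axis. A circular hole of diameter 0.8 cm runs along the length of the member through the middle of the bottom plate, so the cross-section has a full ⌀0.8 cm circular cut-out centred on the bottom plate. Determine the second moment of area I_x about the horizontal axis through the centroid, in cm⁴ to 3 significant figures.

I_x ≈ 1.15 × 10⁴ cm⁴

Break the section into simple shapes (no overlaps), measuring from the bottom-left corner of the bounding box.
Bottom plate: 25 × 1.6, A = 40 cm², y = 0.8 cm, Ī = 8.5333 cm⁴.
Web plate: 1.2 × 27, A = 32.4 cm², y = 15.1 cm, Ī = 1968.3 cm⁴.
Top plate: 7 × 2, A = 14 cm², y = 29.6 cm, Ī = 4.6667 cm⁴.
Hole (subtracted): ⌀0.8, A = 0.50265 cm², y = 0.8 cm, Ī = 0.020106 cm⁴.
Centroid: ȳ = ΣA·y / ΣA = 10.888 cm.
Transfer each piece to the horizontal axis through the centroid using Ī + A·d² with d = y − 10.888:
  bottom plate: d = -10.088 cm → contributes +4079.1 cm⁴
  web plate: d = 4.2121 cm → contributes +2543.1 cm⁴
  top plate: d = 18.712 cm → contributes +4906.7 cm⁴
  hole: d = -10.088 cm → contributes −51.173 cm⁴
Total I = 11 478 cm⁴.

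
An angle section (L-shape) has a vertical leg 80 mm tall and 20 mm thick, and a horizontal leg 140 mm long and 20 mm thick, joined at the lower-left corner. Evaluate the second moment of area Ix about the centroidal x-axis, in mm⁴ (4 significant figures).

Ix ≈ 1.797 × 10⁶ mm⁴

Split into non-overlapping primitives; take the origin at the lower-left of the bounding box.
Vertical leg: 20 × 80, A = 1 600 mm², y = 40 mm, Ī = 853 333 mm⁴.
Horizontal leg (remainder): 120 × 20, A = 2 400 mm², y = 10 mm, Ī = 80 000 mm⁴.
Centroid: ȳ = ΣA·y / ΣA = 22 mm.
Transfer each piece to the centroidal x-axis using Ī + A·d² with d = y − 22:
  vertical leg: d = 18 mm → contributes +1 371 733 mm⁴
  horizontal leg (remainder): d = -12 mm → contributes +425 600 mm⁴
Total I = 1 797 333 mm⁴.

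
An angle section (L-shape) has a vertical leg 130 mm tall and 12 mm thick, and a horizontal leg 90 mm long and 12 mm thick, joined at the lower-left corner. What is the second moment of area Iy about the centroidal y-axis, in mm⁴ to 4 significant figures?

Split into non-overlapping primitives; take the origin at the lower-left of the bounding box.
Vertical leg: 12 × 130, A = 1 560 mm², x = 6 mm, Ī = 18 720 mm⁴.
Horizontal leg (remainder): 78 × 12, A = 936 mm², x = 51 mm, Ī = 474 552 mm⁴.
Centroid: x̄ = ΣA·x / ΣA = 22.875 mm.
Transfer each piece to the centroidal y-axis using Ī + A·d² with d = x − 22.875:
  vertical leg: d = -16.875 mm → contributes +462 954 mm⁴
  horizontal leg (remainder): d = 28.125 mm → contributes +1 214 943 mm⁴
Total I = 1 677 897 mm⁴.

Iy ≈ 1.678 × 10⁶ mm⁴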